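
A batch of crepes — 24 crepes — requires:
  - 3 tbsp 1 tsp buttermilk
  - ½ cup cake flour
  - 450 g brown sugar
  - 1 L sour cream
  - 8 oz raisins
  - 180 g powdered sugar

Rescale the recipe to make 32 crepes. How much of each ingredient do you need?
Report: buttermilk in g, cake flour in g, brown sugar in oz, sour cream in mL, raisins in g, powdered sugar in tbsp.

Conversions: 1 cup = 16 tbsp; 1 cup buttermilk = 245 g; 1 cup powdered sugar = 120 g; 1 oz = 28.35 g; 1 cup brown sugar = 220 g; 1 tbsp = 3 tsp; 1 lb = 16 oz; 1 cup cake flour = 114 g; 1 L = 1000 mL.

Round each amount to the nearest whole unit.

buttermilk: 68 g; cake flour: 76 g; brown sugar: 21 oz; sour cream: 1333 mL; raisins: 302 g; powdered sugar: 32 tbsp

Scaling factor: 32/24 = 4/3.
buttermilk: (3 tbsp + 1 tsp = 10/3 tbsp) × 4/3 ÷ 16 tbsp/cup × 245 g/cup ≈ 68 g
cake flour: 0.5 cup × 4/3 × 114 g/cup = 76 g
brown sugar: 450 g × 4/3 ÷ 28.35 g/oz ≈ 21 oz
sour cream: 1 L × 4/3 × 1000 mL/L ≈ 1333 mL
raisins: 8 oz × 4/3 × 28.35 g/oz ≈ 302 g
powdered sugar: 180 g × 4/3 ÷ 120 g/cup × 16 tbsp/cup = 32 tbsp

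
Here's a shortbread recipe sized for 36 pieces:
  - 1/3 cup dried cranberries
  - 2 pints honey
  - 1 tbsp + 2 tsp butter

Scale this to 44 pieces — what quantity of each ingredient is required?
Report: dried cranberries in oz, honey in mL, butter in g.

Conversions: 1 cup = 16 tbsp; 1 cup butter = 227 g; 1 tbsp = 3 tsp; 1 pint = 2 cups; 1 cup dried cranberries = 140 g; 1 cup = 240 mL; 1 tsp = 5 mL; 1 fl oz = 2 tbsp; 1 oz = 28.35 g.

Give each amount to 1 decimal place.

Scaling factor: 44/36 = 11/9.
dried cranberries: 1/3 cup × 11/9 × 140 g/cup ÷ 28.35 g/oz ≈ 2.0 oz
honey: 2 pint × 11/9 × 2 cup/pint × 240 mL/cup ≈ 1173.3 mL
butter: (1 tbsp + 2 tsp = 5/3 tbsp) × 11/9 ÷ 16 tbsp/cup × 227 g/cup ≈ 28.9 g

dried cranberries: 2.0 oz; honey: 1173.3 mL; butter: 28.9 g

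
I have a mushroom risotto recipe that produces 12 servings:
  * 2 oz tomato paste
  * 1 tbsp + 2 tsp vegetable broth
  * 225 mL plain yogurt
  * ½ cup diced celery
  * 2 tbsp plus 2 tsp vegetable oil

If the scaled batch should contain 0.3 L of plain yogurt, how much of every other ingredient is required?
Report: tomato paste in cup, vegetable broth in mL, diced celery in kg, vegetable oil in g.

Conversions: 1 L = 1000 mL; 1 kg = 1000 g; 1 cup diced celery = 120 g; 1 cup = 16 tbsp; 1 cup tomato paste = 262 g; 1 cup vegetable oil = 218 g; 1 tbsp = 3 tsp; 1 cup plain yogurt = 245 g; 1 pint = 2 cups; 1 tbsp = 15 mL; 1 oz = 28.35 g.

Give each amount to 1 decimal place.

tomato paste: 0.3 cup; vegetable broth: 33.3 mL; diced celery: 0.1 kg; vegetable oil: 48.4 g

The original recipe has 0.225 L of plain yogurt, so the scaling factor is 0.3 ÷ 0.225 = 4/3.
tomato paste: 2 oz × 4/3 × 28.35 g/oz ÷ 262 g/cup ≈ 0.3 cup
vegetable broth: (1 tbsp + 2 tsp = 5/3 tbsp) × 4/3 × 15 mL/tbsp ≈ 33.3 mL
diced celery: 0.5 cup × 4/3 × 120 g/cup ÷ 1000 g/kg ≈ 0.1 kg
vegetable oil: (2 tbsp + 2 tsp = 8/3 tbsp) × 4/3 ÷ 16 tbsp/cup × 218 g/cup ≈ 48.4 g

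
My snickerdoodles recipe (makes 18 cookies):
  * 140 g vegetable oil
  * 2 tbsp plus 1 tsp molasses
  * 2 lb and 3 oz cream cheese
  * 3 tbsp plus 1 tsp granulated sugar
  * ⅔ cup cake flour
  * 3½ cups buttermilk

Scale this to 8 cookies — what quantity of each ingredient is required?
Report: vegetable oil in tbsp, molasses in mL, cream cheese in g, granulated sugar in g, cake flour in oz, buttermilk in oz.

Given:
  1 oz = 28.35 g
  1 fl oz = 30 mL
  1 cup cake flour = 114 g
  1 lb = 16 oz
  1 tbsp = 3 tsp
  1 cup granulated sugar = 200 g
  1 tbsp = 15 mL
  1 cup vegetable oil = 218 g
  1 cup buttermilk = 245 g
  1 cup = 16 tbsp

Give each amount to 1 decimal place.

Scaling factor: 8/18 = 4/9.
vegetable oil: 140 g × 4/9 ÷ 218 g/cup × 16 tbsp/cup ≈ 4.6 tbsp
molasses: (2 tbsp + 1 tsp = 7/3 tbsp) × 4/9 × 15 mL/tbsp ≈ 15.6 mL
cream cheese: (2 lb + 3 oz = 2.1875 lb) × 4/9 × 16 oz/lb × 28.35 g/oz = 441.0 g
granulated sugar: (3 tbsp + 1 tsp = 10/3 tbsp) × 4/9 ÷ 16 tbsp/cup × 200 g/cup ≈ 18.5 g
cake flour: 2/3 cup × 4/9 × 114 g/cup ÷ 28.35 g/oz ≈ 1.2 oz
buttermilk: 3.5 cup × 4/9 × 245 g/cup ÷ 28.35 g/oz ≈ 13.4 oz

vegetable oil: 4.6 tbsp; molasses: 15.6 mL; cream cheese: 441.0 g; granulated sugar: 18.5 g; cake flour: 1.2 oz; buttermilk: 13.4 oz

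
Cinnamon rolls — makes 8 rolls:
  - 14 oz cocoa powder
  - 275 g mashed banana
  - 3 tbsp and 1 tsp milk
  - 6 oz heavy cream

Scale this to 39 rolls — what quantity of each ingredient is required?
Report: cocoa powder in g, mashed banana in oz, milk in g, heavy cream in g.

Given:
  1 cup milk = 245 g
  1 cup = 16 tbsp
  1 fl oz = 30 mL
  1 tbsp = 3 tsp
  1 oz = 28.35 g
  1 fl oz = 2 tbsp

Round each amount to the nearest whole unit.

cocoa powder: 1935 g; mashed banana: 47 oz; milk: 249 g; heavy cream: 829 g

Scaling factor: 39/8 = 4.875.
cocoa powder: 14 oz × 39/8 × 28.35 g/oz ≈ 1935 g
mashed banana: 275 g × 39/8 ÷ 28.35 g/oz ≈ 47 oz
milk: (3 tbsp + 1 tsp = 10/3 tbsp) × 39/8 ÷ 16 tbsp/cup × 245 g/cup ≈ 249 g
heavy cream: 6 oz × 39/8 × 28.35 g/oz ≈ 829 g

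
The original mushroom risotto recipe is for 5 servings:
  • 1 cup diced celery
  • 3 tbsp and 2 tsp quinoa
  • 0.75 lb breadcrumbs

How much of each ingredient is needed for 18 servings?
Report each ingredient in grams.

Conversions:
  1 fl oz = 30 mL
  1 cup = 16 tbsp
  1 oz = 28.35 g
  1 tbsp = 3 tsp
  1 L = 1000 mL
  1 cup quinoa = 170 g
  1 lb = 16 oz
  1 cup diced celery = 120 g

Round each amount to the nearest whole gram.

Scaling factor: 18/5 = 3.6.
diced celery: 1 cup × 18/5 × 120 g/cup = 432 g
quinoa: (3 tbsp + 2 tsp = 11/3 tbsp) × 18/5 ÷ 16 tbsp/cup × 170 g/cup ≈ 140 g
breadcrumbs: 0.75 lb × 18/5 × 16 oz/lb × 28.35 g/oz ≈ 1225 g

diced celery: 432 g; quinoa: 140 g; breadcrumbs: 1225 g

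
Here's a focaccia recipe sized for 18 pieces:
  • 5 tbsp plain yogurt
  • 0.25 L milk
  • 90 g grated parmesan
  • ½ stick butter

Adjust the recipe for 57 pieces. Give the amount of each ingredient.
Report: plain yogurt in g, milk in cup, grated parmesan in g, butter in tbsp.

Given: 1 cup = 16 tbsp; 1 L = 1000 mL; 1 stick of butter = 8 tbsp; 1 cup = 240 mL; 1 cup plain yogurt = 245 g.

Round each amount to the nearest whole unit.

plain yogurt: 242 g; milk: 3 cup; grated parmesan: 285 g; butter: 13 tbsp

Scaling factor: 57/18 = 19/6.
plain yogurt: 5 tbsp × 19/6 ÷ 16 tbsp/cup × 245 g/cup ≈ 242 g
milk: 0.25 L × 19/6 × 1000 mL/L ÷ 240 mL/cup ≈ 3 cup
grated parmesan: 90 g × 19/6 = 285 g
butter: 0.5 stick × 19/6 × 8 tbsp/stick ≈ 13 tbsp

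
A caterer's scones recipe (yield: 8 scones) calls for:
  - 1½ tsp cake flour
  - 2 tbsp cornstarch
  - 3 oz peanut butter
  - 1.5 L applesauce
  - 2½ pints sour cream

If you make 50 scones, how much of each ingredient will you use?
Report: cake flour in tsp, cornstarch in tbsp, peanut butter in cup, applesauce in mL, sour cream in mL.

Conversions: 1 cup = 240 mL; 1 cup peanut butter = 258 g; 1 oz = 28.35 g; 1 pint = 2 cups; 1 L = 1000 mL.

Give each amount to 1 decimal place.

Scaling factor: 50/8 = 25/4 = 6.25.
cake flour: 1.5 tsp × 25/4 ≈ 9.4 tsp
cornstarch: 2 tbsp × 25/4 = 12.5 tbsp
peanut butter: 3 oz × 25/4 × 28.35 g/oz ÷ 258 g/cup ≈ 2.1 cup
applesauce: 1.5 L × 25/4 × 1000 mL/L = 9375.0 mL
sour cream: 2.5 pint × 25/4 × 2 cup/pint × 240 mL/cup = 7500.0 mL

cake flour: 9.4 tsp; cornstarch: 12.5 tbsp; peanut butter: 2.1 cup; applesauce: 9375.0 mL; sour cream: 7500.0 mL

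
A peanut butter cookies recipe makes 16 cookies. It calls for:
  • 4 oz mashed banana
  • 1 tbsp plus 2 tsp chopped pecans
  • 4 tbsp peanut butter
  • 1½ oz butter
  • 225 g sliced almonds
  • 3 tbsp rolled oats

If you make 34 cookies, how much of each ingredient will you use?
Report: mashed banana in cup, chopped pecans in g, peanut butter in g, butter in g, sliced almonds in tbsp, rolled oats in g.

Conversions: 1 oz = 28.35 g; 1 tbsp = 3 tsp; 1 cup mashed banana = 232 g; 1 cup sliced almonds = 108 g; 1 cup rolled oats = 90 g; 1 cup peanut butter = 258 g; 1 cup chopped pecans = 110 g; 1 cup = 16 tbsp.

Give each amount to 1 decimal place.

Scaling factor: 34/16 = 17/8 = 2.125.
mashed banana: 4 oz × 17/8 × 28.35 g/oz ÷ 232 g/cup ≈ 1.0 cup
chopped pecans: (1 tbsp + 2 tsp = 5/3 tbsp) × 17/8 ÷ 16 tbsp/cup × 110 g/cup ≈ 24.3 g
peanut butter: 4 tbsp × 17/8 ÷ 16 tbsp/cup × 258 g/cup ≈ 137.1 g
butter: 1.5 oz × 17/8 × 28.35 g/oz ≈ 90.4 g
sliced almonds: 225 g × 17/8 ÷ 108 g/cup × 16 tbsp/cup ≈ 70.8 tbsp
rolled oats: 3 tbsp × 17/8 ÷ 16 tbsp/cup × 90 g/cup ≈ 35.9 g

mashed banana: 1.0 cup; chopped pecans: 24.3 g; peanut butter: 137.1 g; butter: 90.4 g; sliced almonds: 70.8 tbsp; rolled oats: 35.9 g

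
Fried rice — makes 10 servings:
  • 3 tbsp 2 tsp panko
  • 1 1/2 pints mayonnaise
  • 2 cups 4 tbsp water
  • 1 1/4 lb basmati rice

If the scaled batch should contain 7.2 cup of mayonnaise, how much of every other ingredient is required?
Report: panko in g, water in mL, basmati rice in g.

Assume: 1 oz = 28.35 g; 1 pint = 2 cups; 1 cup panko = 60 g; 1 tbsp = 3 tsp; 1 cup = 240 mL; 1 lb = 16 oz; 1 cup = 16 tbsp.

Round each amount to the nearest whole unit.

panko: 33 g; water: 1296 mL; basmati rice: 1361 g

The original recipe has 3 cup of mayonnaise, so the scaling factor is 7.2 ÷ 3 = 12/5 = 2.4.
panko: (3 tbsp + 2 tsp = 11/3 tbsp) × 12/5 ÷ 16 tbsp/cup × 60 g/cup = 33 g
water: (2 cup + 4 tbsp = 2.25 cup) × 12/5 × 240 mL/cup = 1296 mL
basmati rice: 1.25 lb × 12/5 × 16 oz/lb × 28.35 g/oz ≈ 1361 g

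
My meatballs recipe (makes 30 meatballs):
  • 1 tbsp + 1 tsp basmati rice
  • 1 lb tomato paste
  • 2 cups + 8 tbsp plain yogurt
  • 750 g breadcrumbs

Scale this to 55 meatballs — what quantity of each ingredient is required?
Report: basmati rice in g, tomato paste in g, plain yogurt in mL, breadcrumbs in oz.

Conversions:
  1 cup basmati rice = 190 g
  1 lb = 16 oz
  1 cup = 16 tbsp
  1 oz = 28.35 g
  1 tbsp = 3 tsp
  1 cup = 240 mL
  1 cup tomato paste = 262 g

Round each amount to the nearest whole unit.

basmati rice: 29 g; tomato paste: 832 g; plain yogurt: 1100 mL; breadcrumbs: 49 oz

Scaling factor: 55/30 = 11/6.
basmati rice: (1 tbsp + 1 tsp = 4/3 tbsp) × 11/6 ÷ 16 tbsp/cup × 190 g/cup ≈ 29 g
tomato paste: 1 lb × 11/6 × 16 oz/lb × 28.35 g/oz ≈ 832 g
plain yogurt: (2 cup + 8 tbsp = 2.5 cup) × 11/6 × 240 mL/cup = 1100 mL
breadcrumbs: 750 g × 11/6 ÷ 28.35 g/oz ≈ 49 oz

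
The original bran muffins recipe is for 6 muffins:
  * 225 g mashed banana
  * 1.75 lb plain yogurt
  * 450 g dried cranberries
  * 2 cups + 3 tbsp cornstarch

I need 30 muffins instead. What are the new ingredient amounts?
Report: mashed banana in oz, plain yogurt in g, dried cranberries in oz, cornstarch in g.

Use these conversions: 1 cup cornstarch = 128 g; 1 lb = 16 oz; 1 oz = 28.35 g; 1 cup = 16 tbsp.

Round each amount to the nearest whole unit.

mashed banana: 40 oz; plain yogurt: 3969 g; dried cranberries: 79 oz; cornstarch: 1400 g

Scaling factor: 30/6 = 5.
mashed banana: 225 g × 5 ÷ 28.35 g/oz ≈ 40 oz
plain yogurt: 1.75 lb × 5 × 16 oz/lb × 28.35 g/oz = 3969 g
dried cranberries: 450 g × 5 ÷ 28.35 g/oz ≈ 79 oz
cornstarch: (2 cup + 3 tbsp = 2.1875 cup) × 5 × 128 g/cup = 1400 g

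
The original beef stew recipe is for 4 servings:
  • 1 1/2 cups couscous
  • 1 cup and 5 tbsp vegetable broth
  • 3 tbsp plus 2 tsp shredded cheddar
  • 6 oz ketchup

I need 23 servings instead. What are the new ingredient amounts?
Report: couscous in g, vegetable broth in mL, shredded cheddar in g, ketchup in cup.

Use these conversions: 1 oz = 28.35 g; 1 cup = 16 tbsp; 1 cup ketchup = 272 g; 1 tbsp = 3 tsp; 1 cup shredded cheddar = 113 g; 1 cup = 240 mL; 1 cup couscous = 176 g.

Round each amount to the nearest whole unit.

Scaling factor: 23/4 = 5.75.
couscous: 1.5 cup × 23/4 × 176 g/cup = 1518 g
vegetable broth: (1 cup + 5 tbsp = 1.3125 cup) × 23/4 × 240 mL/cup ≈ 1811 mL
shredded cheddar: (3 tbsp + 2 tsp = 11/3 tbsp) × 23/4 ÷ 16 tbsp/cup × 113 g/cup ≈ 149 g
ketchup: 6 oz × 23/4 × 28.35 g/oz ÷ 272 g/cup ≈ 4 cup

couscous: 1518 g; vegetable broth: 1811 mL; shredded cheddar: 149 g; ketchup: 4 cup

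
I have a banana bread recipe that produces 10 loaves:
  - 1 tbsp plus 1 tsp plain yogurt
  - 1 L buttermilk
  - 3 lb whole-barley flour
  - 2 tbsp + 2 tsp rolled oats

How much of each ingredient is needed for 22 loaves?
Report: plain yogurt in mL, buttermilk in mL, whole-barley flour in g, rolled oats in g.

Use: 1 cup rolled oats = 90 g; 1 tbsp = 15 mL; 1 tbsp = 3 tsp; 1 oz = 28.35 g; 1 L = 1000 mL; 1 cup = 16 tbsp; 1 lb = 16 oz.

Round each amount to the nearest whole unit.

Scaling factor: 22/10 = 11/5 = 2.2.
plain yogurt: (1 tbsp + 1 tsp = 4/3 tbsp) × 11/5 × 15 mL/tbsp = 44 mL
buttermilk: 1 L × 11/5 × 1000 mL/L = 2200 mL
whole-barley flour: 3 lb × 11/5 × 16 oz/lb × 28.35 g/oz ≈ 2994 g
rolled oats: (2 tbsp + 2 tsp = 8/3 tbsp) × 11/5 ÷ 16 tbsp/cup × 90 g/cup = 33 g

plain yogurt: 44 mL; buttermilk: 2200 mL; whole-barley flour: 2994 g; rolled oats: 33 g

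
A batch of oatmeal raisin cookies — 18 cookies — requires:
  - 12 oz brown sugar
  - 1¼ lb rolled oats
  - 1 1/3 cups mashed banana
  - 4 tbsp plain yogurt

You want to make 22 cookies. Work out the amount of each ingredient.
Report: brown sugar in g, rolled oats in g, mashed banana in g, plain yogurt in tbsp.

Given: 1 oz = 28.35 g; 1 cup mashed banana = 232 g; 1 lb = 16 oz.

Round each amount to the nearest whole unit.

Scaling factor: 22/18 = 11/9.
brown sugar: 12 oz × 11/9 × 28.35 g/oz ≈ 416 g
rolled oats: 1.25 lb × 11/9 × 16 oz/lb × 28.35 g/oz = 693 g
mashed banana: 4/3 cup × 11/9 × 232 g/cup ≈ 378 g
plain yogurt: 4 tbsp × 11/9 ≈ 5 tbsp

brown sugar: 416 g; rolled oats: 693 g; mashed banana: 378 g; plain yogurt: 5 tbsp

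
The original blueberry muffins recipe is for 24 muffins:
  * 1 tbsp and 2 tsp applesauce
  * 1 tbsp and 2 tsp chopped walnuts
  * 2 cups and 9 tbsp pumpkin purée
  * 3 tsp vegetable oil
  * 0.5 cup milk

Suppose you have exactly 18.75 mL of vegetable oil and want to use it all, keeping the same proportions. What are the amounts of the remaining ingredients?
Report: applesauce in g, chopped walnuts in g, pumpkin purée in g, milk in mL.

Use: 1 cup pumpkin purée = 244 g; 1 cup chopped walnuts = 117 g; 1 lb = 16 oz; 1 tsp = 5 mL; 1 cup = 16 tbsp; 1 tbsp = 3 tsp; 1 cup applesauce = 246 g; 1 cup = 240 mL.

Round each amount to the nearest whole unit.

applesauce: 32 g; chopped walnuts: 15 g; pumpkin purée: 782 g; milk: 150 mL

The original recipe has 15 mL of vegetable oil, so the scaling factor is 18.75 ÷ 15 = 5/4 = 1.25.
applesauce: (1 tbsp + 2 tsp = 5/3 tbsp) × 5/4 ÷ 16 tbsp/cup × 246 g/cup ≈ 32 g
chopped walnuts: (1 tbsp + 2 tsp = 5/3 tbsp) × 5/4 ÷ 16 tbsp/cup × 117 g/cup ≈ 15 g
pumpkin purée: (2 cup + 9 tbsp = 2.5625 cup) × 5/4 × 244 g/cup ≈ 782 g
milk: 0.5 cup × 5/4 × 240 mL/cup = 150 mL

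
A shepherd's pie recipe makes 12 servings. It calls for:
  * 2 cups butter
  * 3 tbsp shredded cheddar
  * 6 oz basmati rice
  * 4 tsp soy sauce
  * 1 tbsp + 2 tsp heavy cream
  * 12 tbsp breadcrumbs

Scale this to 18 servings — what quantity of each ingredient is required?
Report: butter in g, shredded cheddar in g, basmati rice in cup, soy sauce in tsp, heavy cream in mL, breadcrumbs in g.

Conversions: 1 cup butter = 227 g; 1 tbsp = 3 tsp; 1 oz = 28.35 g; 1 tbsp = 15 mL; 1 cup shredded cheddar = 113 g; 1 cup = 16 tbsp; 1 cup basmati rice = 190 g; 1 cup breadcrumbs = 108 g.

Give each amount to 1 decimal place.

butter: 681.0 g; shredded cheddar: 31.8 g; basmati rice: 1.3 cup; soy sauce: 6.0 tsp; heavy cream: 37.5 mL; breadcrumbs: 121.5 g

Scaling factor: 18/12 = 3/2 = 1.5.
butter: 2 cup × 3/2 × 227 g/cup = 681.0 g
shredded cheddar: 3 tbsp × 3/2 ÷ 16 tbsp/cup × 113 g/cup ≈ 31.8 g
basmati rice: 6 oz × 3/2 × 28.35 g/oz ÷ 190 g/cup ≈ 1.3 cup
soy sauce: 4 tsp × 3/2 = 6.0 tsp
heavy cream: (1 tbsp + 2 tsp = 5/3 tbsp) × 3/2 × 15 mL/tbsp = 37.5 mL
breadcrumbs: 12 tbsp × 3/2 ÷ 16 tbsp/cup × 108 g/cup = 121.5 g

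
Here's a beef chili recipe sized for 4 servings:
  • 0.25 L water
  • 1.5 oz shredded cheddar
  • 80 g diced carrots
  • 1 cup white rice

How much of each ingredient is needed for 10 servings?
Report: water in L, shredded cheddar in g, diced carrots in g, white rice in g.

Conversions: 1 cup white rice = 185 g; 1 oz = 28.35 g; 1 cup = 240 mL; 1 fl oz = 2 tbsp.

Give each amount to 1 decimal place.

Scaling factor: 10/4 = 5/2 = 2.5.
water: 0.25 L × 5/2 ≈ 0.6 L
shredded cheddar: 1.5 oz × 5/2 × 28.35 g/oz ≈ 106.3 g
diced carrots: 80 g × 5/2 = 200.0 g
white rice: 1 cup × 5/2 × 185 g/cup = 462.5 g

water: 0.6 L; shredded cheddar: 106.3 g; diced carrots: 200.0 g; white rice: 462.5 g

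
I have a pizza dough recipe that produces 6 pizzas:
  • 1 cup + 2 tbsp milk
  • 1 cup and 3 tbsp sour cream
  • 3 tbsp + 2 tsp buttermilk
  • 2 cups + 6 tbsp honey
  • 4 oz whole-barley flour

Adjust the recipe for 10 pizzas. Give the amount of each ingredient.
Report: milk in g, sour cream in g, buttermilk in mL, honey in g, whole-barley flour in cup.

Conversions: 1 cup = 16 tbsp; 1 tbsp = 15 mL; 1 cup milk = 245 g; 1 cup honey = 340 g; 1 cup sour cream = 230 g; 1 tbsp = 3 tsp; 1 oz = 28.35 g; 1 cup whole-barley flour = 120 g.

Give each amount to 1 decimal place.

milk: 459.4 g; sour cream: 455.2 g; buttermilk: 91.7 mL; honey: 1345.8 g; whole-barley flour: 1.6 cup

Scaling factor: 10/6 = 5/3.
milk: (1 cup + 2 tbsp = 1.125 cup) × 5/3 × 245 g/cup ≈ 459.4 g
sour cream: (1 cup + 3 tbsp = 1.1875 cup) × 5/3 × 230 g/cup ≈ 455.2 g
buttermilk: (3 tbsp + 2 tsp = 11/3 tbsp) × 5/3 × 15 mL/tbsp ≈ 91.7 mL
honey: (2 cup + 6 tbsp = 2.375 cup) × 5/3 × 340 g/cup ≈ 1345.8 g
whole-barley flour: 4 oz × 5/3 × 28.35 g/oz ÷ 120 g/cup ≈ 1.6 cup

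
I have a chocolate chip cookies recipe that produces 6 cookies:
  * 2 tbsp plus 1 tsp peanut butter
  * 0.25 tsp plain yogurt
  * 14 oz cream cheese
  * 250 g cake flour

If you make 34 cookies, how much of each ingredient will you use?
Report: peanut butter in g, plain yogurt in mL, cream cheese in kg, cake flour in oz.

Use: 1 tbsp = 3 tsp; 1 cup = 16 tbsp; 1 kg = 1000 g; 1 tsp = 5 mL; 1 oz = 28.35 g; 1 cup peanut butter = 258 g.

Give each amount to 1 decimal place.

Scaling factor: 34/6 = 17/3.
peanut butter: (2 tbsp + 1 tsp = 7/3 tbsp) × 17/3 ÷ 16 tbsp/cup × 258 g/cup ≈ 213.2 g
plain yogurt: 0.25 tsp × 17/3 × 5 mL/tsp ≈ 7.1 mL
cream cheese: 14 oz × 17/3 × 28.35 g/oz ÷ 1000 g/kg ≈ 2.2 kg
cake flour: 250 g × 17/3 ÷ 28.35 g/oz ≈ 50.0 oz

peanut butter: 213.2 g; plain yogurt: 7.1 mL; cream cheese: 2.2 kg; cake flour: 50.0 oz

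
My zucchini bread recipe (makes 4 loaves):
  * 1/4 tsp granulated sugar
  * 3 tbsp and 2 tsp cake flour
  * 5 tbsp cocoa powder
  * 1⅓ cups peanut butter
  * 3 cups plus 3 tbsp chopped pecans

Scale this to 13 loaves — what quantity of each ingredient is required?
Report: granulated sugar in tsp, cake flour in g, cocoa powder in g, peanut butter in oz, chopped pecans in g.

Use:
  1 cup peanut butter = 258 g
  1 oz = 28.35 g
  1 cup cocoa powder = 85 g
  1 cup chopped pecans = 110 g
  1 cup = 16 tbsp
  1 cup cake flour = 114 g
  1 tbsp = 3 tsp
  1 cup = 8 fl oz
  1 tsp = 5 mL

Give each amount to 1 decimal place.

Scaling factor: 13/4 = 3.25.
granulated sugar: 0.25 tsp × 13/4 ≈ 0.8 tsp
cake flour: (3 tbsp + 2 tsp = 11/3 tbsp) × 13/4 ÷ 16 tbsp/cup × 114 g/cup ≈ 84.9 g
cocoa powder: 5 tbsp × 13/4 ÷ 16 tbsp/cup × 85 g/cup ≈ 86.3 g
peanut butter: 4/3 cup × 13/4 × 258 g/cup ÷ 28.35 g/oz ≈ 39.4 oz
chopped pecans: (3 cup + 3 tbsp = 3.1875 cup) × 13/4 × 110 g/cup ≈ 1139.5 g

granulated sugar: 0.8 tsp; cake flour: 84.9 g; cocoa powder: 86.3 g; peanut butter: 39.4 oz; chopped pecans: 1139.5 g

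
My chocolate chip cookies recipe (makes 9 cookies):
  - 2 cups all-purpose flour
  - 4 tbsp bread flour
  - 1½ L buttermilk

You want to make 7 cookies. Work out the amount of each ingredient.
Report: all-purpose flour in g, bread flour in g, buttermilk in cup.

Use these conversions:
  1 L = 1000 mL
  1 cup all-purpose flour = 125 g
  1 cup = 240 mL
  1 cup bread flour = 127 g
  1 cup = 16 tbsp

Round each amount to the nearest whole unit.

all-purpose flour: 194 g; bread flour: 25 g; buttermilk: 5 cup

Scaling factor: 7/9.
all-purpose flour: 2 cup × 7/9 × 125 g/cup ≈ 194 g
bread flour: 4 tbsp × 7/9 ÷ 16 tbsp/cup × 127 g/cup ≈ 25 g
buttermilk: 1.5 L × 7/9 × 1000 mL/L ÷ 240 mL/cup ≈ 5 cup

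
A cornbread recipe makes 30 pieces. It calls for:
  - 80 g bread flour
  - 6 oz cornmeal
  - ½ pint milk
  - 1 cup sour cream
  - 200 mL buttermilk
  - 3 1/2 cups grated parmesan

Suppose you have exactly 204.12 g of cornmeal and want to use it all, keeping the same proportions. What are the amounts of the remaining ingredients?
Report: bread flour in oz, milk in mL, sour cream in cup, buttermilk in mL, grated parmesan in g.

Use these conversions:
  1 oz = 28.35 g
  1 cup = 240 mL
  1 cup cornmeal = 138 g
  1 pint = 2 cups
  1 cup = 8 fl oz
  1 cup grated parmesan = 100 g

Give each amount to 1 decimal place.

bread flour: 3.4 oz; milk: 288.0 mL; sour cream: 1.2 cup; buttermilk: 240.0 mL; grated parmesan: 420.0 g

The original recipe has 170.1 g of cornmeal, so the scaling factor is 204.12 ÷ 170.1 = 6/5 = 1.2.
bread flour: 80 g × 6/5 ÷ 28.35 g/oz ≈ 3.4 oz
milk: 0.5 pint × 6/5 × 2 cup/pint × 240 mL/cup = 288.0 mL
sour cream: 1 cup × 6/5 = 1.2 cup
buttermilk: 200 mL × 6/5 = 240.0 mL
grated parmesan: 3.5 cup × 6/5 × 100 g/cup = 420.0 g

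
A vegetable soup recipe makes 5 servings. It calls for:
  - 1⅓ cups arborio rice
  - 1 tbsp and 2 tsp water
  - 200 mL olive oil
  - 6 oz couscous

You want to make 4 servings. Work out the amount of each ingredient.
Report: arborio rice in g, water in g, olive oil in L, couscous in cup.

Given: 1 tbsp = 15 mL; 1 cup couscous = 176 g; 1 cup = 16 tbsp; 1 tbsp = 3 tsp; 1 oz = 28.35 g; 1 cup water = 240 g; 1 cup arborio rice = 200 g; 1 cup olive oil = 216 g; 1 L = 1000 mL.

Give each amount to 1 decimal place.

arborio rice: 213.3 g; water: 20.0 g; olive oil: 0.2 L; couscous: 0.8 cup

Scaling factor: 4/5 = 0.8.
arborio rice: 4/3 cup × 4/5 × 200 g/cup ≈ 213.3 g
water: (1 tbsp + 2 tsp = 5/3 tbsp) × 4/5 ÷ 16 tbsp/cup × 240 g/cup = 20.0 g
olive oil: 200 mL × 4/5 ÷ 1000 mL/L ≈ 0.2 L
couscous: 6 oz × 4/5 × 28.35 g/oz ÷ 176 g/cup ≈ 0.8 cup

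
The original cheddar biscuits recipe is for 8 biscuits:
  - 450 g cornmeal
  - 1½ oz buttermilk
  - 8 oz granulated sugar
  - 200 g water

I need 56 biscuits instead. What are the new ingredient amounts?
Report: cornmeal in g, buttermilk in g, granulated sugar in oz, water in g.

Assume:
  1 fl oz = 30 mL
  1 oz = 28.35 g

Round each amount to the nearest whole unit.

Scaling factor: 56/8 = 7.
cornmeal: 450 g × 7 = 3150 g
buttermilk: 1.5 oz × 7 × 28.35 g/oz ≈ 298 g
granulated sugar: 8 oz × 7 = 56 oz
water: 200 g × 7 = 1400 g

cornmeal: 3150 g; buttermilk: 298 g; granulated sugar: 56 oz; water: 1400 g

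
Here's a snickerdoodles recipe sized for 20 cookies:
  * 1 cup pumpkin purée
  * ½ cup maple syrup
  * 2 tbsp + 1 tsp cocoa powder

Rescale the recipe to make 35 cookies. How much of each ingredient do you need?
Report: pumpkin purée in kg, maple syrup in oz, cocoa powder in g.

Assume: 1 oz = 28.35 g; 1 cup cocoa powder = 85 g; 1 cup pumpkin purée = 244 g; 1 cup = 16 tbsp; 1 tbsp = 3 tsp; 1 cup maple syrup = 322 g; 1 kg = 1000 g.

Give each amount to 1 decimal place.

Scaling factor: 35/20 = 7/4 = 1.75.
pumpkin purée: 1 cup × 7/4 × 244 g/cup ÷ 1000 g/kg ≈ 0.4 kg
maple syrup: 0.5 cup × 7/4 × 322 g/cup ÷ 28.35 g/oz ≈ 9.9 oz
cocoa powder: (2 tbsp + 1 tsp = 7/3 tbsp) × 7/4 ÷ 16 tbsp/cup × 85 g/cup ≈ 21.7 g

pumpkin purée: 0.4 kg; maple syrup: 9.9 oz; cocoa powder: 21.7 g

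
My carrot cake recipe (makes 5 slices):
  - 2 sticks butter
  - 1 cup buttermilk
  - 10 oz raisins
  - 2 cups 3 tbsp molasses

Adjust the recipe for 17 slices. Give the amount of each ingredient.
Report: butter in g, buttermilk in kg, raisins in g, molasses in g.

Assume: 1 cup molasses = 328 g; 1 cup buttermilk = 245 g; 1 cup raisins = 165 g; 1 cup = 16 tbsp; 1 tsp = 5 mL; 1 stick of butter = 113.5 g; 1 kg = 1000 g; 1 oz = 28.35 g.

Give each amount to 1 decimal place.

butter: 771.8 g; buttermilk: 0.8 kg; raisins: 963.9 g; molasses: 2439.5 g

Scaling factor: 17/5 = 3.4.
butter: 2 stick × 17/5 × 113.5 g/stick = 771.8 g
buttermilk: 1 cup × 17/5 × 245 g/cup ÷ 1000 g/kg ≈ 0.8 kg
raisins: 10 oz × 17/5 × 28.35 g/oz = 963.9 g
molasses: (2 cup + 3 tbsp = 2.1875 cup) × 17/5 × 328 g/cup = 2439.5 g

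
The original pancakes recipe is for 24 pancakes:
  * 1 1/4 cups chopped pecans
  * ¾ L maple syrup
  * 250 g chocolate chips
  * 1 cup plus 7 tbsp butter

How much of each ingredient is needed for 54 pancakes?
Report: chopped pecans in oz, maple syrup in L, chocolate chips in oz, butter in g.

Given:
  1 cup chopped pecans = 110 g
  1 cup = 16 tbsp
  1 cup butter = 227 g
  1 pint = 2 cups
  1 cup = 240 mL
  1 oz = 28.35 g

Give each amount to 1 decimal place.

chopped pecans: 10.9 oz; maple syrup: 1.7 L; chocolate chips: 19.8 oz; butter: 734.2 g

Scaling factor: 54/24 = 9/4 = 2.25.
chopped pecans: 1.25 cup × 9/4 × 110 g/cup ÷ 28.35 g/oz ≈ 10.9 oz
maple syrup: 0.75 L × 9/4 ≈ 1.7 L
chocolate chips: 250 g × 9/4 ÷ 28.35 g/oz ≈ 19.8 oz
butter: (1 cup + 7 tbsp = 1.4375 cup) × 9/4 × 227 g/cup ≈ 734.2 g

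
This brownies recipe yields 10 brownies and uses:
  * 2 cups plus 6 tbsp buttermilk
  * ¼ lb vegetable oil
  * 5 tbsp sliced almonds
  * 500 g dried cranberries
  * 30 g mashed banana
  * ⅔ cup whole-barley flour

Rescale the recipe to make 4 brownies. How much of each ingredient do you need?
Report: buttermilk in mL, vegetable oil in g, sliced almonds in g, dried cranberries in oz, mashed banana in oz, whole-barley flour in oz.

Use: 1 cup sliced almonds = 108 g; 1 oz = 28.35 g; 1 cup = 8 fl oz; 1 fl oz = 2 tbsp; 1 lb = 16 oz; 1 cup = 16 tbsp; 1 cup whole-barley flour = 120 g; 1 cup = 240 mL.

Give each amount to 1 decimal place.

Scaling factor: 4/10 = 2/5 = 0.4.
buttermilk: (2 cup + 6 tbsp = 2.375 cup) × 2/5 × 240 mL/cup = 228.0 mL
vegetable oil: 0.25 lb × 2/5 × 16 oz/lb × 28.35 g/oz ≈ 45.4 g
sliced almonds: 5 tbsp × 2/5 ÷ 16 tbsp/cup × 108 g/cup = 13.5 g
dried cranberries: 500 g × 2/5 ÷ 28.35 g/oz ≈ 7.1 oz
mashed banana: 30 g × 2/5 ÷ 28.35 g/oz ≈ 0.4 oz
whole-barley flour: 2/3 cup × 2/5 × 120 g/cup ÷ 28.35 g/oz ≈ 1.1 oz

buttermilk: 228.0 mL; vegetable oil: 45.4 g; sliced almonds: 13.5 g; dried cranberries: 7.1 oz; mashed banana: 0.4 oz; whole-barley flour: 1.1 oz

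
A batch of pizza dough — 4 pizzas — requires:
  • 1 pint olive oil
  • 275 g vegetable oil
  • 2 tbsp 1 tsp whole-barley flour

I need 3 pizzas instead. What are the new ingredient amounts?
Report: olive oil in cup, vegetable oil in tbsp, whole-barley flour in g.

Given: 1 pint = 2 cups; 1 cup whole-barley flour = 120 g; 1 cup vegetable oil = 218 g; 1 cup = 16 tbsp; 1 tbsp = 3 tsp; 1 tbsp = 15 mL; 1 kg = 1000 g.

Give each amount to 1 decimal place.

olive oil: 1.5 cup; vegetable oil: 15.1 tbsp; whole-barley flour: 13.1 g

Scaling factor: 3/4 = 0.75.
olive oil: 1 pint × 3/4 × 2 cup/pint = 1.5 cup
vegetable oil: 275 g × 3/4 ÷ 218 g/cup × 16 tbsp/cup ≈ 15.1 tbsp
whole-barley flour: (2 tbsp + 1 tsp = 7/3 tbsp) × 3/4 ÷ 16 tbsp/cup × 120 g/cup ≈ 13.1 g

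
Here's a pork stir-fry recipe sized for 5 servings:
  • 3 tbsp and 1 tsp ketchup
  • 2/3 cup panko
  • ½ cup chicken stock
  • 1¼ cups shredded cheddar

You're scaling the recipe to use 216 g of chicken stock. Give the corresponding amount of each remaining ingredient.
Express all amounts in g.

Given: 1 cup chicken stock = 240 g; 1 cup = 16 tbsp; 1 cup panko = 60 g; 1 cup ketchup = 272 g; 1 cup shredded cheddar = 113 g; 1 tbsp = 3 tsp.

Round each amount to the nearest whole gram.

ketchup: 102 g; panko: 72 g; shredded cheddar: 254 g

The original recipe has 120 g of chicken stock, so the scaling factor is 216 ÷ 120 = 9/5 = 1.8.
ketchup: (3 tbsp + 1 tsp = 10/3 tbsp) × 9/5 ÷ 16 tbsp/cup × 272 g/cup = 102 g
panko: 2/3 cup × 9/5 × 60 g/cup = 72 g
shredded cheddar: 1.25 cup × 9/5 × 113 g/cup ≈ 254 g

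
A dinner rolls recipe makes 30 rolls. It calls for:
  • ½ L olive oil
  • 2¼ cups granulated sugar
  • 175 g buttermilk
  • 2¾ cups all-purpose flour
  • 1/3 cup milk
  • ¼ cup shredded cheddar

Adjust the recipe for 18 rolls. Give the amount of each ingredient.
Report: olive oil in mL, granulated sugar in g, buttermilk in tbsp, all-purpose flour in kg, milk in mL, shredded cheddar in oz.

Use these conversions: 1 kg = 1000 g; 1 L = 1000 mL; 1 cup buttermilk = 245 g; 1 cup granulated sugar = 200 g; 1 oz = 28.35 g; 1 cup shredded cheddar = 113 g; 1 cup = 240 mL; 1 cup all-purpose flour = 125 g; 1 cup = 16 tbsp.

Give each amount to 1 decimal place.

olive oil: 300.0 mL; granulated sugar: 270.0 g; buttermilk: 6.9 tbsp; all-purpose flour: 0.2 kg; milk: 48.0 mL; shredded cheddar: 0.6 oz

Scaling factor: 18/30 = 3/5 = 0.6.
olive oil: 0.5 L × 3/5 × 1000 mL/L = 300.0 mL
granulated sugar: 2.25 cup × 3/5 × 200 g/cup = 270.0 g
buttermilk: 175 g × 3/5 ÷ 245 g/cup × 16 tbsp/cup ≈ 6.9 tbsp
all-purpose flour: 2.75 cup × 3/5 × 125 g/cup ÷ 1000 g/kg ≈ 0.2 kg
milk: 1/3 cup × 3/5 × 240 mL/cup = 48.0 mL
shredded cheddar: 0.25 cup × 3/5 × 113 g/cup ÷ 28.35 g/oz ≈ 0.6 oz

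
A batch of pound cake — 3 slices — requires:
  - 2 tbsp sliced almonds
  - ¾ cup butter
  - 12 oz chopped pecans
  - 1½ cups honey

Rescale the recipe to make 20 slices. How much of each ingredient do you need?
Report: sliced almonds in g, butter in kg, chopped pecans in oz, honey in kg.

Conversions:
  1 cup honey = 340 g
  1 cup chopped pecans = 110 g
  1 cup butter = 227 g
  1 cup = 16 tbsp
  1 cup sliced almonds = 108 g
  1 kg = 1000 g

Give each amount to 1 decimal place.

sliced almonds: 90.0 g; butter: 1.1 kg; chopped pecans: 80.0 oz; honey: 3.4 kg

Scaling factor: 20/3.
sliced almonds: 2 tbsp × 20/3 ÷ 16 tbsp/cup × 108 g/cup = 90.0 g
butter: 0.75 cup × 20/3 × 227 g/cup ÷ 1000 g/kg ≈ 1.1 kg
chopped pecans: 12 oz × 20/3 = 80.0 oz
honey: 1.5 cup × 20/3 × 340 g/cup ÷ 1000 g/kg = 3.4 kg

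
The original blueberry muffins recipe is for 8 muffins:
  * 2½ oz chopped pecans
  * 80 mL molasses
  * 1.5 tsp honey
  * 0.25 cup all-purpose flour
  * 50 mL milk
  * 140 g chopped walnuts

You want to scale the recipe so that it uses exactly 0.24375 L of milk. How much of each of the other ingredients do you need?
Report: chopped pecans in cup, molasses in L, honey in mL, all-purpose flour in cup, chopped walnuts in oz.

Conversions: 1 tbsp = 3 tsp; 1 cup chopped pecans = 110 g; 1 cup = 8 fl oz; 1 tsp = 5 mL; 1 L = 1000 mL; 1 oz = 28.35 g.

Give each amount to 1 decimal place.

chopped pecans: 3.1 cup; molasses: 0.4 L; honey: 36.6 mL; all-purpose flour: 1.2 cup; chopped walnuts: 24.1 oz

The original recipe has 0.05 L of milk, so the scaling factor is 0.24375 ÷ 0.05 = 39/8 = 4.875.
chopped pecans: 2.5 oz × 39/8 × 28.35 g/oz ÷ 110 g/cup ≈ 3.1 cup
molasses: 80 mL × 39/8 ÷ 1000 mL/L ≈ 0.4 L
honey: 1.5 tsp × 39/8 × 5 mL/tsp ≈ 36.6 mL
all-purpose flour: 0.25 cup × 39/8 ≈ 1.2 cup
chopped walnuts: 140 g × 39/8 ÷ 28.35 g/oz ≈ 24.1 oz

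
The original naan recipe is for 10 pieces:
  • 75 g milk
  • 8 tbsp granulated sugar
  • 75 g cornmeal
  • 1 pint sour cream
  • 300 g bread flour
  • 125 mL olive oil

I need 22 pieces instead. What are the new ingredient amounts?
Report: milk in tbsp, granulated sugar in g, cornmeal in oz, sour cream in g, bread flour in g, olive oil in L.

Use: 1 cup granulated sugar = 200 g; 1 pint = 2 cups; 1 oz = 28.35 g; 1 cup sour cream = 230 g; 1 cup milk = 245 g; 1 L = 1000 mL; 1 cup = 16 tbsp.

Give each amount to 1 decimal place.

milk: 10.8 tbsp; granulated sugar: 220.0 g; cornmeal: 5.8 oz; sour cream: 1012.0 g; bread flour: 660.0 g; olive oil: 0.3 L

Scaling factor: 22/10 = 11/5 = 2.2.
milk: 75 g × 11/5 ÷ 245 g/cup × 16 tbsp/cup ≈ 10.8 tbsp
granulated sugar: 8 tbsp × 11/5 ÷ 16 tbsp/cup × 200 g/cup = 220.0 g
cornmeal: 75 g × 11/5 ÷ 28.35 g/oz ≈ 5.8 oz
sour cream: 1 pint × 11/5 × 2 cup/pint × 230 g/cup = 1012.0 g
bread flour: 300 g × 11/5 = 660.0 g
olive oil: 125 mL × 11/5 ÷ 1000 mL/L ≈ 0.3 L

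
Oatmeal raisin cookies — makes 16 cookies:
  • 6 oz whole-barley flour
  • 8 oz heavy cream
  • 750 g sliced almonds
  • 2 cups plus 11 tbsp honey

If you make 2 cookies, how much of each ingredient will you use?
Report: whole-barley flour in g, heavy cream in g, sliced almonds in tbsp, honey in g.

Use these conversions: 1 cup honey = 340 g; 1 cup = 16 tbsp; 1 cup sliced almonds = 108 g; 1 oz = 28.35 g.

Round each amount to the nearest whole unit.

Scaling factor: 2/16 = 1/8 = 0.125.
whole-barley flour: 6 oz × 1/8 × 28.35 g/oz ≈ 21 g
heavy cream: 8 oz × 1/8 × 28.35 g/oz ≈ 28 g
sliced almonds: 750 g × 1/8 ÷ 108 g/cup × 16 tbsp/cup ≈ 14 tbsp
honey: (2 cup + 11 tbsp = 2.6875 cup) × 1/8 × 340 g/cup ≈ 114 g

whole-barley flour: 21 g; heavy cream: 28 g; sliced almonds: 14 tbsp; honey: 114 g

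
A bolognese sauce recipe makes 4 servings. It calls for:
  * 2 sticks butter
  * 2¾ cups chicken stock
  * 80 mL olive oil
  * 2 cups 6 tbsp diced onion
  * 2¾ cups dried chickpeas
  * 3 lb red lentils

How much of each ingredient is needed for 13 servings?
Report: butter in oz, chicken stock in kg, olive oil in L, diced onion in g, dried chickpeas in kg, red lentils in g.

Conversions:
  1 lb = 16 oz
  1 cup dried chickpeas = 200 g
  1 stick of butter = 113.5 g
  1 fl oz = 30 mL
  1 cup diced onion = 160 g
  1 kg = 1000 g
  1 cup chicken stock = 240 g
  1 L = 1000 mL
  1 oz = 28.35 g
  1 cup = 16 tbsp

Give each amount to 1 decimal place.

butter: 26.0 oz; chicken stock: 2.1 kg; olive oil: 0.3 L; diced onion: 1235.0 g; dried chickpeas: 1.8 kg; red lentils: 4422.6 g

Scaling factor: 13/4 = 3.25.
butter: 2 stick × 13/4 × 113.5 g/stick ÷ 28.35 g/oz ≈ 26.0 oz
chicken stock: 2.75 cup × 13/4 × 240 g/cup ÷ 1000 g/kg ≈ 2.1 kg
olive oil: 80 mL × 13/4 ÷ 1000 mL/L ≈ 0.3 L
diced onion: (2 cup + 6 tbsp = 2.375 cup) × 13/4 × 160 g/cup = 1235.0 g
dried chickpeas: 2.75 cup × 13/4 × 200 g/cup ÷ 1000 g/kg ≈ 1.8 kg
red lentils: 3 lb × 13/4 × 16 oz/lb × 28.35 g/oz = 4422.6 g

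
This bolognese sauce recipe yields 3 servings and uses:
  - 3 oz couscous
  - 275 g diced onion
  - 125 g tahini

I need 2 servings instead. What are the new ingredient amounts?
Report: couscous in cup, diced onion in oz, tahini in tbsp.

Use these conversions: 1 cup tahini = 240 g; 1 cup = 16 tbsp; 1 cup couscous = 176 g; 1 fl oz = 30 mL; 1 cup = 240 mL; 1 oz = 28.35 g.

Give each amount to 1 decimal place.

couscous: 0.3 cup; diced onion: 6.5 oz; tahini: 5.6 tbsp

Scaling factor: 2/3.
couscous: 3 oz × 2/3 × 28.35 g/oz ÷ 176 g/cup ≈ 0.3 cup
diced onion: 275 g × 2/3 ÷ 28.35 g/oz ≈ 6.5 oz
tahini: 125 g × 2/3 ÷ 240 g/cup × 16 tbsp/cup ≈ 5.6 tbsp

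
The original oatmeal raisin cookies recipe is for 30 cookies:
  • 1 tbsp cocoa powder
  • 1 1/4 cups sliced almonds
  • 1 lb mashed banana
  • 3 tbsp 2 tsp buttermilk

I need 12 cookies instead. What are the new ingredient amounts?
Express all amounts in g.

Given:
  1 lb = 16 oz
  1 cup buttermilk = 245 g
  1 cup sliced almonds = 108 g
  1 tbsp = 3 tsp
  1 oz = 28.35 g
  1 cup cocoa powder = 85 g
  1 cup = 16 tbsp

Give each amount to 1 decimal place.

cocoa powder: 2.1 g; sliced almonds: 54.0 g; mashed banana: 181.4 g; buttermilk: 22.5 g

Scaling factor: 12/30 = 2/5 = 0.4.
cocoa powder: 1 tbsp × 2/5 ÷ 16 tbsp/cup × 85 g/cup ≈ 2.1 g
sliced almonds: 1.25 cup × 2/5 × 108 g/cup = 54.0 g
mashed banana: 1 lb × 2/5 × 16 oz/lb × 28.35 g/oz ≈ 181.4 g
buttermilk: (3 tbsp + 2 tsp = 11/3 tbsp) × 2/5 ÷ 16 tbsp/cup × 245 g/cup ≈ 22.5 g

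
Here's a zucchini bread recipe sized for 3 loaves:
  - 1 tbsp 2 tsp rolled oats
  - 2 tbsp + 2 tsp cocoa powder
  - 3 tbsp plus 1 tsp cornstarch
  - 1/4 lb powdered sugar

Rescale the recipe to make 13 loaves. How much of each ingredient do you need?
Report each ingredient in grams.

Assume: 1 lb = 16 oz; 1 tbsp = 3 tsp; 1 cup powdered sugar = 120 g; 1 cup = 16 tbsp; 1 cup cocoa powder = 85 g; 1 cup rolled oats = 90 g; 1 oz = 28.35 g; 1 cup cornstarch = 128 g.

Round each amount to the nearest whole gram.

Scaling factor: 13/3.
rolled oats: (1 tbsp + 2 tsp = 5/3 tbsp) × 13/3 ÷ 16 tbsp/cup × 90 g/cup ≈ 41 g
cocoa powder: (2 tbsp + 2 tsp = 8/3 tbsp) × 13/3 ÷ 16 tbsp/cup × 85 g/cup ≈ 61 g
cornstarch: (3 tbsp + 1 tsp = 10/3 tbsp) × 13/3 ÷ 16 tbsp/cup × 128 g/cup ≈ 116 g
powdered sugar: 0.25 lb × 13/3 × 16 oz/lb × 28.35 g/oz ≈ 491 g

rolled oats: 41 g; cocoa powder: 61 g; cornstarch: 116 g; powdered sugar: 491 g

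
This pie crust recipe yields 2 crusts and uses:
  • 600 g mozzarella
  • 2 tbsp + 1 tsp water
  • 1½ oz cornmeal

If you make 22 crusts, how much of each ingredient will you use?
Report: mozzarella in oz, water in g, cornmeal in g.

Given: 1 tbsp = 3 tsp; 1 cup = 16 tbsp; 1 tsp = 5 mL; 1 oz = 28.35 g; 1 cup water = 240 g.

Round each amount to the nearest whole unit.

Scaling factor: 22/2 = 11.
mozzarella: 600 g × 11 ÷ 28.35 g/oz ≈ 233 oz
water: (2 tbsp + 1 tsp = 7/3 tbsp) × 11 ÷ 16 tbsp/cup × 240 g/cup = 385 g
cornmeal: 1.5 oz × 11 × 28.35 g/oz ≈ 468 g

mozzarella: 233 oz; water: 385 g; cornmeal: 468 g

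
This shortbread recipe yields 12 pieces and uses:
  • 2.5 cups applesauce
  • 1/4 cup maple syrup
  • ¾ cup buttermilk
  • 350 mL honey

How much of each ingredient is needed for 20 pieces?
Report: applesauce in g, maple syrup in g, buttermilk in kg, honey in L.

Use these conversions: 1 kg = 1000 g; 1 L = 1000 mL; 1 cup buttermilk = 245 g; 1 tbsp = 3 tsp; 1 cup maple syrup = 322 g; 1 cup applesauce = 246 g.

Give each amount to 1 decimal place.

Scaling factor: 20/12 = 5/3.
applesauce: 2.5 cup × 5/3 × 246 g/cup = 1025.0 g
maple syrup: 0.25 cup × 5/3 × 322 g/cup ≈ 134.2 g
buttermilk: 0.75 cup × 5/3 × 245 g/cup ÷ 1000 g/kg ≈ 0.3 kg
honey: 350 mL × 5/3 ÷ 1000 mL/L ≈ 0.6 L

applesauce: 1025.0 g; maple syrup: 134.2 g; buttermilk: 0.3 kg; honey: 0.6 L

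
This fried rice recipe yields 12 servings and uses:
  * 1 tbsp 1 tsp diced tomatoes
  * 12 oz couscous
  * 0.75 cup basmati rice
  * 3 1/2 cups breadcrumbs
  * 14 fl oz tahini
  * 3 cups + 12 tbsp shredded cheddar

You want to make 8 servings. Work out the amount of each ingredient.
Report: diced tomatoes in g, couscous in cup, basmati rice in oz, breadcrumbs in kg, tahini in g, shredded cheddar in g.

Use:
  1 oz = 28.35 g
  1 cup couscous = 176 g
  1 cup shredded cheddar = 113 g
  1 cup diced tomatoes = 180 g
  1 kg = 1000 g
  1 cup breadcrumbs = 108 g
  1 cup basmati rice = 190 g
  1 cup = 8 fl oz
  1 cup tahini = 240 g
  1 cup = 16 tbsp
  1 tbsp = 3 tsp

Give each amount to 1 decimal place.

diced tomatoes: 10.0 g; couscous: 1.3 cup; basmati rice: 3.4 oz; breadcrumbs: 0.3 kg; tahini: 280.0 g; shredded cheddar: 282.5 g

Scaling factor: 8/12 = 2/3.
diced tomatoes: (1 tbsp + 1 tsp = 4/3 tbsp) × 2/3 ÷ 16 tbsp/cup × 180 g/cup = 10.0 g
couscous: 12 oz × 2/3 × 28.35 g/oz ÷ 176 g/cup ≈ 1.3 cup
basmati rice: 0.75 cup × 2/3 × 190 g/cup ÷ 28.35 g/oz ≈ 3.4 oz
breadcrumbs: 3.5 cup × 2/3 × 108 g/cup ÷ 1000 g/kg ≈ 0.3 kg
tahini: 14 fl oz × 2/3 ÷ 8 fl oz/cup × 240 g/cup = 280.0 g
shredded cheddar: (3 cup + 12 tbsp = 3.75 cup) × 2/3 × 113 g/cup = 282.5 g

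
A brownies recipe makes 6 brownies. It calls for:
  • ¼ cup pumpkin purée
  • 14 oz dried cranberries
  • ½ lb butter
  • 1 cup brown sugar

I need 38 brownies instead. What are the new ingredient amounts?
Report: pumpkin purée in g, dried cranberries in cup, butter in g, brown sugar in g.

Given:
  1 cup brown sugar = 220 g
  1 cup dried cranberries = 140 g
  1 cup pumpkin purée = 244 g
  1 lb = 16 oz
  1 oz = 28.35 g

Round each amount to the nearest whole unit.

Scaling factor: 38/6 = 19/3.
pumpkin purée: 0.25 cup × 19/3 × 244 g/cup ≈ 386 g
dried cranberries: 14 oz × 19/3 × 28.35 g/oz ÷ 140 g/cup ≈ 18 cup
butter: 0.5 lb × 19/3 × 16 oz/lb × 28.35 g/oz ≈ 1436 g
brown sugar: 1 cup × 19/3 × 220 g/cup ≈ 1393 g

pumpkin purée: 386 g; dried cranberries: 18 cup; butter: 1436 g; brown sugar: 1393 g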